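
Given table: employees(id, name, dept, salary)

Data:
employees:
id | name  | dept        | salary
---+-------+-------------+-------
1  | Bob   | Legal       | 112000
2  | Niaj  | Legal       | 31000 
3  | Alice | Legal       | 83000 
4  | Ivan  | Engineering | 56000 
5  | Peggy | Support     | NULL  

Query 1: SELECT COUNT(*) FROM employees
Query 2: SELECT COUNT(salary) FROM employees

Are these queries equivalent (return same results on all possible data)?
No, not equivalent

Query 1 returns: [(5,)]
Query 2 returns: [(4,)]

Reason: COUNT(*) includes NULLs, COUNT(column) excludes them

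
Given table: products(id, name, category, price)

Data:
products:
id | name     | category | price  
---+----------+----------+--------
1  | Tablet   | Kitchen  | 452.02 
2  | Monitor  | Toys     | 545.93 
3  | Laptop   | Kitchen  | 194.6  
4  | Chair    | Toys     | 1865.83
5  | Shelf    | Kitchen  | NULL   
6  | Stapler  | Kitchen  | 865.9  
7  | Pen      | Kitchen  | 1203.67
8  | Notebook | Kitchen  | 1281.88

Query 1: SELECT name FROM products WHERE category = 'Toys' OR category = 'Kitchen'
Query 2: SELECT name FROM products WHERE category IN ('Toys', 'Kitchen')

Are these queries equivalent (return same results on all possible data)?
Yes, equivalent

Both queries return: [('Chair',), ('Laptop',), ('Monitor',), ('Notebook',), ('Pen',), ('Shelf',), ('Stapler',), ('Tablet',)]

Reason: OR vs IN are equivalent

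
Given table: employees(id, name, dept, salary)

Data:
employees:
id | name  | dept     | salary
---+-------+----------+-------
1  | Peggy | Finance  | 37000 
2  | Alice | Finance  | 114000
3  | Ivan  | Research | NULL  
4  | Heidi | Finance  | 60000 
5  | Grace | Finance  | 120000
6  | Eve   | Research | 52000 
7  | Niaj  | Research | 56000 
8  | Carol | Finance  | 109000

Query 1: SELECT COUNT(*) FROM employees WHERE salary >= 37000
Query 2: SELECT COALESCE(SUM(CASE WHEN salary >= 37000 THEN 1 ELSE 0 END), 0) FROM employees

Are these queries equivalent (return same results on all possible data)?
Yes, equivalent

Both queries return: [(7,)]

Reason: COUNT with WHERE vs conditional SUM (COALESCE handles empty-table NULL)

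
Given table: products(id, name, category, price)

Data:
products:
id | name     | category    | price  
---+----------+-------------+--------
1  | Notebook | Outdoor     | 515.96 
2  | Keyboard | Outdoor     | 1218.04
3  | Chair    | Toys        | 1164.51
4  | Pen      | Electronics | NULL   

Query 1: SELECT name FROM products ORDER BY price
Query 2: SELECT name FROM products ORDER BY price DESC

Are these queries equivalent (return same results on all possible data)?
No, not equivalent

Query 1 returns: [('Pen',), ('Notebook',), ('Chair',), ('Keyboard',)]
Query 2 returns: [('Keyboard',), ('Chair',), ('Notebook',), ('Pen',)]

Reason: ASC vs DESC gives opposite ordering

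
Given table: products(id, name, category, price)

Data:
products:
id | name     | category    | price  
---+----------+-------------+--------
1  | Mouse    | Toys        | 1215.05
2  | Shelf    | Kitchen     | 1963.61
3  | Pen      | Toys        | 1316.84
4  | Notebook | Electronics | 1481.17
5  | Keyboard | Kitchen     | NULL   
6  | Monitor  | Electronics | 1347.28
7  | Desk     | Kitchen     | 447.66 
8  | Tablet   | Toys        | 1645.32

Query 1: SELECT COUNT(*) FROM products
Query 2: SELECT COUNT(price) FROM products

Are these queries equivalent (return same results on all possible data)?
No, not equivalent

Query 1 returns: [(8,)]
Query 2 returns: [(7,)]

Reason: COUNT(*) includes NULLs, COUNT(column) excludes them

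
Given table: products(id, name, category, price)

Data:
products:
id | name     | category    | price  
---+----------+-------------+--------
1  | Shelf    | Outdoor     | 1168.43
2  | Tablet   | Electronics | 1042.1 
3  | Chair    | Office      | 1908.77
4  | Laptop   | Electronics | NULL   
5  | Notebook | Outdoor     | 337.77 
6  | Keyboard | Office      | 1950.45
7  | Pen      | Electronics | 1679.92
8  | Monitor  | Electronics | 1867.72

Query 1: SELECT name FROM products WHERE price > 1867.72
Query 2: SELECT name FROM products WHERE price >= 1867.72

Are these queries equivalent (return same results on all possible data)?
No, not equivalent

Query 1 returns: [('Chair',), ('Keyboard',)]
Query 2 returns: [('Chair',), ('Keyboard',), ('Monitor',)]

Reason: > vs >= gives different results when price = 1867.72 exists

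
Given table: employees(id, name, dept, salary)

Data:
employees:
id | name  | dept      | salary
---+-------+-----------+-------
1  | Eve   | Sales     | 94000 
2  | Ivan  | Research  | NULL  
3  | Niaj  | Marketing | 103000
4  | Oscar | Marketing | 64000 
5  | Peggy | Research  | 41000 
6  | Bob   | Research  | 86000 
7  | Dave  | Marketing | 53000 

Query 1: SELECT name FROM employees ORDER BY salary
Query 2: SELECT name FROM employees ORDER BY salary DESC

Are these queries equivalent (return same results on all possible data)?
No, not equivalent

Query 1 returns: [('Ivan',), ('Peggy',), ('Dave',), ('Oscar',), ('Bob',), ('Eve',), ('Niaj',)]
Query 2 returns: [('Niaj',), ('Eve',), ('Bob',), ('Oscar',), ('Dave',), ('Peggy',), ('Ivan',)]

Reason: ASC vs DESC gives opposite ordering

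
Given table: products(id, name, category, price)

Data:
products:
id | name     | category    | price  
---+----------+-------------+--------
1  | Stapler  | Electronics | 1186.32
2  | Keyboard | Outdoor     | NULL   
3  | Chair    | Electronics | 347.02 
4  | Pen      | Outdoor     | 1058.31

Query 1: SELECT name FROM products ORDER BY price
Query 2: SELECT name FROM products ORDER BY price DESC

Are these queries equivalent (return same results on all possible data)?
No, not equivalent

Query 1 returns: [('Keyboard',), ('Chair',), ('Pen',), ('Stapler',)]
Query 2 returns: [('Stapler',), ('Pen',), ('Chair',), ('Keyboard',)]

Reason: ASC vs DESC gives opposite ordering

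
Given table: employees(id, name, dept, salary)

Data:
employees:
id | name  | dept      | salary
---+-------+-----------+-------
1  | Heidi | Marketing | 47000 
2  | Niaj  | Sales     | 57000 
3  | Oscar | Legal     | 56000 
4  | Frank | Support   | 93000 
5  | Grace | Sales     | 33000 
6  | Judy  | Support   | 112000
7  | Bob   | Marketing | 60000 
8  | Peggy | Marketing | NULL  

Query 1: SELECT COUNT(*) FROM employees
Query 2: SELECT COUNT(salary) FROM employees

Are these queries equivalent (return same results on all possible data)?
No, not equivalent

Query 1 returns: [(8,)]
Query 2 returns: [(7,)]

Reason: COUNT(*) includes NULLs, COUNT(column) excludes them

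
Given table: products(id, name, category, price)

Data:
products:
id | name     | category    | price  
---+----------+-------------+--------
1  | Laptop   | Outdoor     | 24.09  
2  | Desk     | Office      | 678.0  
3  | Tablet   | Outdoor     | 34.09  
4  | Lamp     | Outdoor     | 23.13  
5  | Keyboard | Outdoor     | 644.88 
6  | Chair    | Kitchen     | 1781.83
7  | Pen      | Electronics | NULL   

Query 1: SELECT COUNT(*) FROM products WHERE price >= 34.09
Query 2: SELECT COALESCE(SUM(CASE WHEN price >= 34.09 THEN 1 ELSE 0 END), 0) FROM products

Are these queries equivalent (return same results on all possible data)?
Yes, equivalent

Both queries return: [(4,)]

Reason: COUNT with WHERE vs conditional SUM (COALESCE handles empty-table NULL)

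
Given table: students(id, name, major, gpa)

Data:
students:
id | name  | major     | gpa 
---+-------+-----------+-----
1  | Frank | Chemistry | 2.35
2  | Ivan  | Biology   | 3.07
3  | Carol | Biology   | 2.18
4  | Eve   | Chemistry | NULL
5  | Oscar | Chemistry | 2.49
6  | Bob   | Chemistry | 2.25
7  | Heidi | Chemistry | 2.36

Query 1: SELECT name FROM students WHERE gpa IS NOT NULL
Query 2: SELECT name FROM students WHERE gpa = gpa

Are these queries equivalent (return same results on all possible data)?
Yes, equivalent

Both queries return: [('Bob',), ('Carol',), ('Frank',), ('Heidi',), ('Ivan',), ('Oscar',)]

Reason: IS NOT NULL vs self-equality (both exclude NULLs)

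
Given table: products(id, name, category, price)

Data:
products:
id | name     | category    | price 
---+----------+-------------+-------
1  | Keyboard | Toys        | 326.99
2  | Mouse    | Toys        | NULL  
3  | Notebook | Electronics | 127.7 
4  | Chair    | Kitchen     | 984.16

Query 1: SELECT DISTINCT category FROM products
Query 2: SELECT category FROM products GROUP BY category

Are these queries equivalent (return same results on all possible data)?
Yes, equivalent

Both queries return: [('Electronics',), ('Kitchen',), ('Toys',)]

Reason: Both get unique categorys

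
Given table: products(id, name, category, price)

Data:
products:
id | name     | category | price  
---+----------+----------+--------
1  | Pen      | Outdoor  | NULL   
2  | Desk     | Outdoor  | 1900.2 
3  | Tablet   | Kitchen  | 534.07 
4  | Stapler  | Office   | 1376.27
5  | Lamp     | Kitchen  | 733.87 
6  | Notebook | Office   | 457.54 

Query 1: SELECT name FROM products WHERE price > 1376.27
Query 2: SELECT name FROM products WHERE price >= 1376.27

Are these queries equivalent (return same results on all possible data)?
No, not equivalent

Query 1 returns: [('Desk',)]
Query 2 returns: [('Desk',), ('Stapler',)]

Reason: > vs >= gives different results when price = 1376.27 exists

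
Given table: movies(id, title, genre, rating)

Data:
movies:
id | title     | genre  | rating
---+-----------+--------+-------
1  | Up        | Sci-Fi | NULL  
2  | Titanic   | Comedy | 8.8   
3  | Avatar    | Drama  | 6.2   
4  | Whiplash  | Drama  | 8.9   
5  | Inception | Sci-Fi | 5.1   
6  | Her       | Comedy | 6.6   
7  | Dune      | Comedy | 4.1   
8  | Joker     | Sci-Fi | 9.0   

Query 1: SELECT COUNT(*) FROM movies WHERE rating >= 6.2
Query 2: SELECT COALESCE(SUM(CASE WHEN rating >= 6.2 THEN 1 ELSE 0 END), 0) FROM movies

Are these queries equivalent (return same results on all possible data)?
Yes, equivalent

Both queries return: [(5,)]

Reason: COUNT with WHERE vs conditional SUM (COALESCE handles empty-table NULL)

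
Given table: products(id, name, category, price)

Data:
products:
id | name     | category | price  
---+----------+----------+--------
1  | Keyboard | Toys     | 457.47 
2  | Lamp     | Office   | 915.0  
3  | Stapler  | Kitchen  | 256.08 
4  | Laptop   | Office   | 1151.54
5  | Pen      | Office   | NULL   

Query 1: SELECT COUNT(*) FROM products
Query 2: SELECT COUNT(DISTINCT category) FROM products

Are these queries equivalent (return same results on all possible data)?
No, not equivalent

Query 1 returns: [(5,)]
Query 2 returns: [(3,)]

Reason: COUNT(*) counts rows, COUNT(DISTINCT category) counts unique categorys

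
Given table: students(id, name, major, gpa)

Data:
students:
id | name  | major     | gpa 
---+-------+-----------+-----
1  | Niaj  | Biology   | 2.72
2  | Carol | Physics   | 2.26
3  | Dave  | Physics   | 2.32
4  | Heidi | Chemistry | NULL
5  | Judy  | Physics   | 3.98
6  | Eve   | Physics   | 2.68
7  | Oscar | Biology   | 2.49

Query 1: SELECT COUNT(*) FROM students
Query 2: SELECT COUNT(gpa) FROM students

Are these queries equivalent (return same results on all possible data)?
No, not equivalent

Query 1 returns: [(7,)]
Query 2 returns: [(6,)]

Reason: COUNT(*) includes NULLs, COUNT(column) excludes them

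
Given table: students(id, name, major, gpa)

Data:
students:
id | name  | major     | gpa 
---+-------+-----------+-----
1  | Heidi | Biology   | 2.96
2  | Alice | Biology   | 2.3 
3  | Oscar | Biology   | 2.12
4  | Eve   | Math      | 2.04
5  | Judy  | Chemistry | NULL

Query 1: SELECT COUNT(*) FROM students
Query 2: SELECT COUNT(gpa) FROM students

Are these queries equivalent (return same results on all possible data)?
No, not equivalent

Query 1 returns: [(5,)]
Query 2 returns: [(4,)]

Reason: COUNT(*) includes NULLs, COUNT(column) excludes them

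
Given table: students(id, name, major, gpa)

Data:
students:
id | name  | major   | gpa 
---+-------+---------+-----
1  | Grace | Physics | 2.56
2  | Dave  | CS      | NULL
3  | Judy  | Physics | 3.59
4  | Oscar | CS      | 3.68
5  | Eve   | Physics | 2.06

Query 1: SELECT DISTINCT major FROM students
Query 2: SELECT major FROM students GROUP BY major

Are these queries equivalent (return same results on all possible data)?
Yes, equivalent

Both queries return: [('CS',), ('Physics',)]

Reason: Both get unique majors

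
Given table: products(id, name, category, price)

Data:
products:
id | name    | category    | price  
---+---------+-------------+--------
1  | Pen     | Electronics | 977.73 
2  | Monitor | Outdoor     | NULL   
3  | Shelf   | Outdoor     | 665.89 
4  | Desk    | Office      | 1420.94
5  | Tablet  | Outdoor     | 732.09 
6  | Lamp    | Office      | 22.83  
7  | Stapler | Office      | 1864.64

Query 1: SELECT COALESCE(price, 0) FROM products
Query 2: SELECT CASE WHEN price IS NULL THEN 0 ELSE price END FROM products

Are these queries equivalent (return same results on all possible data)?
Yes, equivalent

Both queries return: [(0,), (22.83,), (665.89,), (732.09,), (977.73,), (1420.94,), (1864.64,)]

Reason: COALESCE vs CASE for NULL handling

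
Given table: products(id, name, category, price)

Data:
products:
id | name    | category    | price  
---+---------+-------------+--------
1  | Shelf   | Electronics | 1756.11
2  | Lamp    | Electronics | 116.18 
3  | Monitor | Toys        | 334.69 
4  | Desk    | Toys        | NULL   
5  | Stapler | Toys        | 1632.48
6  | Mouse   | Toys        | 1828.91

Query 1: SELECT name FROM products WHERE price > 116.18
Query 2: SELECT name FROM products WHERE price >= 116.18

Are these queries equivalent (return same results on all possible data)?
No, not equivalent

Query 1 returns: [('Shelf',), ('Monitor',), ('Stapler',), ('Mouse',)]
Query 2 returns: [('Shelf',), ('Lamp',), ('Monitor',), ('Stapler',), ('Mouse',)]

Reason: > vs >= gives different results when price = 116.18 exists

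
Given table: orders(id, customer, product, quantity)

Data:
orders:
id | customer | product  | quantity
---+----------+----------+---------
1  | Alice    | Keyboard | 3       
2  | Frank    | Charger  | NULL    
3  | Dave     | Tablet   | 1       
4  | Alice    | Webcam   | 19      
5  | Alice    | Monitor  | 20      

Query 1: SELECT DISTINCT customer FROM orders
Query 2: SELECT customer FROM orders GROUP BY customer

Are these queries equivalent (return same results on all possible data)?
Yes, equivalent

Both queries return: [('Alice',), ('Dave',), ('Frank',)]

Reason: Both get unique customers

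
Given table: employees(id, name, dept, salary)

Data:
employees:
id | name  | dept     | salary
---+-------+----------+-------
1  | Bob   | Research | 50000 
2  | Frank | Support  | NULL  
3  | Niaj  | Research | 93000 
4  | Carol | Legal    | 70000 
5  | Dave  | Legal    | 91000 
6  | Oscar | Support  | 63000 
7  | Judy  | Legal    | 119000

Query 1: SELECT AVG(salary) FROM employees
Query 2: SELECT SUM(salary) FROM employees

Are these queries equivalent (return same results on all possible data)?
No, not equivalent

Query 1 returns: [(81000.0,)]
Query 2 returns: [(486000,)]

Reason: AVG vs SUM give different aggregate values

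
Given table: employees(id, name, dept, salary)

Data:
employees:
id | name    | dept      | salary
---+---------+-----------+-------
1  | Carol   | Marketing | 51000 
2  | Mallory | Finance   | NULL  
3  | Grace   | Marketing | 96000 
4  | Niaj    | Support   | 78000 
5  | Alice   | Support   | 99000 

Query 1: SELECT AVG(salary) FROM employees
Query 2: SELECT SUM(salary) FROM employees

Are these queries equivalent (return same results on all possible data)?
No, not equivalent

Query 1 returns: [(81000.0,)]
Query 2 returns: [(324000,)]

Reason: AVG vs SUM give different aggregate values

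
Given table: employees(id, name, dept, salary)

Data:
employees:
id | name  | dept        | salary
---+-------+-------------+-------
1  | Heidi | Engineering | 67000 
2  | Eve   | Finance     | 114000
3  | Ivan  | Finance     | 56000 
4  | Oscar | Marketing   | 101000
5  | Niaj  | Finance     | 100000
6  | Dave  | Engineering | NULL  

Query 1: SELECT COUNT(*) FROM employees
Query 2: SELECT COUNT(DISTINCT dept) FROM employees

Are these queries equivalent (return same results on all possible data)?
No, not equivalent

Query 1 returns: [(6,)]
Query 2 returns: [(3,)]

Reason: COUNT(*) counts rows, COUNT(DISTINCT dept) counts unique depts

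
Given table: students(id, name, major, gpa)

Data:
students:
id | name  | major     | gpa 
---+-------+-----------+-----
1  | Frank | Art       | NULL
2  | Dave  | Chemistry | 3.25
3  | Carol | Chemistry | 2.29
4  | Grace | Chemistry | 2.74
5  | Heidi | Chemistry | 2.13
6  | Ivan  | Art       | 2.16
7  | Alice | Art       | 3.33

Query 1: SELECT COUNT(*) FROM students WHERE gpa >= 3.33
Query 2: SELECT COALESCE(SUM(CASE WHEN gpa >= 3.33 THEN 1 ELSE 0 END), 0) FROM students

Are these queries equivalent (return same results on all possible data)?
Yes, equivalent

Both queries return: [(1,)]

Reason: COUNT with WHERE vs conditional SUM (COALESCE handles empty-table NULL)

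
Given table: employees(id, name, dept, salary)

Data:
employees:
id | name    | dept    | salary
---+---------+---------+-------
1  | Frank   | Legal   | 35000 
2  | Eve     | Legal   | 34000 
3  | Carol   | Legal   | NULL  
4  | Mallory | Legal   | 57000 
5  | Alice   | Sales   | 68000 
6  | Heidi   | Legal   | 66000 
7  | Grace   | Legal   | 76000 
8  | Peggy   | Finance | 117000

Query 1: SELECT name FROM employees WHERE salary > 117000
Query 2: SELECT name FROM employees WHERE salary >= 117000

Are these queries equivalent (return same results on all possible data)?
No, not equivalent

Query 1 returns: []
Query 2 returns: [('Peggy',)]

Reason: > vs >= gives different results when salary = 117000 exists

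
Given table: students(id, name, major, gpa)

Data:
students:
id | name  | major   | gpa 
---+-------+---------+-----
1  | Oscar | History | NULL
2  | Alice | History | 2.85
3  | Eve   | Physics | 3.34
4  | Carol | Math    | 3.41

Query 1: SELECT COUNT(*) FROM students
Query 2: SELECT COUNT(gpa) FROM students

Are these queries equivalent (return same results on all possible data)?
No, not equivalent

Query 1 returns: [(4,)]
Query 2 returns: [(3,)]

Reason: COUNT(*) includes NULLs, COUNT(column) excludes them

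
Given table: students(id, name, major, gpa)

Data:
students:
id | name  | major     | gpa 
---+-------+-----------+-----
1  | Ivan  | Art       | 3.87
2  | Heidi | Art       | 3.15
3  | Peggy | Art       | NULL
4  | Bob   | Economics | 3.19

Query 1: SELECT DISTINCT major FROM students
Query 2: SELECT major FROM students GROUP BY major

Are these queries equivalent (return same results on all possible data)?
Yes, equivalent

Both queries return: [('Art',), ('Economics',)]

Reason: Both get unique majors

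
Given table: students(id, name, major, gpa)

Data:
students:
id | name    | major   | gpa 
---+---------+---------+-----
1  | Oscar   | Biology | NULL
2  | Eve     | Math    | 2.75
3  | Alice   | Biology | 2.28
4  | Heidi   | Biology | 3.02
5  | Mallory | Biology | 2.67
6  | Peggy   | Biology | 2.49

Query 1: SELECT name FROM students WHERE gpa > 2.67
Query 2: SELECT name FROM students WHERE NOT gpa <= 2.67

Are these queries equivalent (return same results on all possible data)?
Yes, equivalent

Both queries return: [('Eve',), ('Heidi',)]

Reason: Both filter gpa > 2.67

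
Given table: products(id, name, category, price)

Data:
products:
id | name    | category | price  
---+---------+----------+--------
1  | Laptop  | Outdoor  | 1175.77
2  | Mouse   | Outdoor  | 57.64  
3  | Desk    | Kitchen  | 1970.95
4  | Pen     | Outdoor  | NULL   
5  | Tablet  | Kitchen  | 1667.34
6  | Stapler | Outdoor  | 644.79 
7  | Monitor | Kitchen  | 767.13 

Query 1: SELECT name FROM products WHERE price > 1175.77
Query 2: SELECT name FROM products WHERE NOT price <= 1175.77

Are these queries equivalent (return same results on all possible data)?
Yes, equivalent

Both queries return: [('Desk',), ('Tablet',)]

Reason: Both filter price > 1175.77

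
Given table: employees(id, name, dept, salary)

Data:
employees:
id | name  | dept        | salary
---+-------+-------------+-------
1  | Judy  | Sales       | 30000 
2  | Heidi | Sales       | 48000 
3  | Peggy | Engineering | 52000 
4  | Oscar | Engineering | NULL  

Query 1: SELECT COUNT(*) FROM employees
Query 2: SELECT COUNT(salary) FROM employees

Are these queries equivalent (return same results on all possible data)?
No, not equivalent

Query 1 returns: [(4,)]
Query 2 returns: [(3,)]

Reason: COUNT(*) includes NULLs, COUNT(column) excludes them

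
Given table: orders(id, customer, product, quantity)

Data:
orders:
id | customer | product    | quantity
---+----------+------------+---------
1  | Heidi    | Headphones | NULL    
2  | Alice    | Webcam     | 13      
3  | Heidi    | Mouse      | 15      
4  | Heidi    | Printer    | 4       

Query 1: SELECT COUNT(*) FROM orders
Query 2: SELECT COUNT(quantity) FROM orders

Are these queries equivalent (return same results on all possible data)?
No, not equivalent

Query 1 returns: [(4,)]
Query 2 returns: [(3,)]

Reason: COUNT(*) includes NULLs, COUNT(column) excludes them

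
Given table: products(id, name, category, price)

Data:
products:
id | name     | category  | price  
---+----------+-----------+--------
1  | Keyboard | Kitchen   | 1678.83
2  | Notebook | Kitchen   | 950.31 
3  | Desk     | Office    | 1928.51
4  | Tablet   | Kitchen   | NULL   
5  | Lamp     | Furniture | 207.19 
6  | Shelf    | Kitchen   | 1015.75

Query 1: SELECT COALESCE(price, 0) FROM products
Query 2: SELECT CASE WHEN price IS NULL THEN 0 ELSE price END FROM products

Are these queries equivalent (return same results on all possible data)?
Yes, equivalent

Both queries return: [(0,), (207.19,), (950.31,), (1015.75,), (1678.83,), (1928.51,)]

Reason: COALESCE vs CASE for NULL handling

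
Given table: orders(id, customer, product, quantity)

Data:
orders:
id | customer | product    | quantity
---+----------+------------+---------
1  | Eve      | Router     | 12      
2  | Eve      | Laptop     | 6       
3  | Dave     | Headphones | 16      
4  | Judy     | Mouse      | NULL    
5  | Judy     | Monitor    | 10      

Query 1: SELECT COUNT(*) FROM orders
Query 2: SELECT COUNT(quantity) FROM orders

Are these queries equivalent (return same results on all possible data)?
No, not equivalent

Query 1 returns: [(5,)]
Query 2 returns: [(4,)]

Reason: COUNT(*) includes NULLs, COUNT(column) excludes them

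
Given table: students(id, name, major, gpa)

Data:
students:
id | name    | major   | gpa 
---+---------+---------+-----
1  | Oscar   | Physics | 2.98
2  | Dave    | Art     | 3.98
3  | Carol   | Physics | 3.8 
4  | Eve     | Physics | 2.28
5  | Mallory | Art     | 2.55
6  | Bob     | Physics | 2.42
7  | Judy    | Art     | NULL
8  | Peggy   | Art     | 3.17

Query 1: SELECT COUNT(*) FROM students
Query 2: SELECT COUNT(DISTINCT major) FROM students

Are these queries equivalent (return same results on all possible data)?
No, not equivalent

Query 1 returns: [(8,)]
Query 2 returns: [(2,)]

Reason: COUNT(*) counts rows, COUNT(DISTINCT major) counts unique majors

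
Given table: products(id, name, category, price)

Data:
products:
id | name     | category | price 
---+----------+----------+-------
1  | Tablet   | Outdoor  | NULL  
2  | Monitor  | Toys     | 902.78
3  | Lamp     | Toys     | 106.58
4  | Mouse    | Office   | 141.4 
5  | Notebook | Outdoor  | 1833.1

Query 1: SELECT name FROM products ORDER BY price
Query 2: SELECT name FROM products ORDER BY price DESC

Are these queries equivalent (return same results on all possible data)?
No, not equivalent

Query 1 returns: [('Tablet',), ('Lamp',), ('Mouse',), ('Monitor',), ('Notebook',)]
Query 2 returns: [('Notebook',), ('Monitor',), ('Mouse',), ('Lamp',), ('Tablet',)]

Reason: ASC vs DESC gives opposite ordering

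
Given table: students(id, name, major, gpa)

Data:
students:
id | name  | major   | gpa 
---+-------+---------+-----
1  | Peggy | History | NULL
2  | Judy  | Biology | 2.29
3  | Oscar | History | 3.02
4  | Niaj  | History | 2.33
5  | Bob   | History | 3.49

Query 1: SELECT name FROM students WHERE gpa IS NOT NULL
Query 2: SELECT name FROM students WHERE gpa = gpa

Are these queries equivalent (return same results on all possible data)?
Yes, equivalent

Both queries return: [('Bob',), ('Judy',), ('Niaj',), ('Oscar',)]

Reason: IS NOT NULL vs self-equality (both exclude NULLs)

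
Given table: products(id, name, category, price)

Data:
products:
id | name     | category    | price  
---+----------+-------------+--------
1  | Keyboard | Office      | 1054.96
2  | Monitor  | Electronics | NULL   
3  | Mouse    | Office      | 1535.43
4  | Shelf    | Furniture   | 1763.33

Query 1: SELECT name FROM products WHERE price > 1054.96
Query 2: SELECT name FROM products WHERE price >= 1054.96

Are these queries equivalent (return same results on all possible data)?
No, not equivalent

Query 1 returns: [('Mouse',), ('Shelf',)]
Query 2 returns: [('Keyboard',), ('Mouse',), ('Shelf',)]

Reason: > vs >= gives different results when price = 1054.96 exists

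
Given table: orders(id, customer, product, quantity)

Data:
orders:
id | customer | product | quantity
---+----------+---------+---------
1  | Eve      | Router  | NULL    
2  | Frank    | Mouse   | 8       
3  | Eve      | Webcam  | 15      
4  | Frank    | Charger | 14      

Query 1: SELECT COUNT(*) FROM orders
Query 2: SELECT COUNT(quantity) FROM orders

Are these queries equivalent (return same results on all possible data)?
No, not equivalent

Query 1 returns: [(4,)]
Query 2 returns: [(3,)]

Reason: COUNT(*) includes NULLs, COUNT(column) excludes them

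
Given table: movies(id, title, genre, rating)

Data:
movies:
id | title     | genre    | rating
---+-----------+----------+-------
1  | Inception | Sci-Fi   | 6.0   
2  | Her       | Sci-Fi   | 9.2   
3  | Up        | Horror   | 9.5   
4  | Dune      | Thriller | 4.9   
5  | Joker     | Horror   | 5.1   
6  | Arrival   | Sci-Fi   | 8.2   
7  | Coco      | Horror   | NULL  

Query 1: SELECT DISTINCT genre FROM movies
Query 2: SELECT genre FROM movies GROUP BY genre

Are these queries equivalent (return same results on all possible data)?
Yes, equivalent

Both queries return: [('Horror',), ('Sci-Fi',), ('Thriller',)]

Reason: Both get unique genres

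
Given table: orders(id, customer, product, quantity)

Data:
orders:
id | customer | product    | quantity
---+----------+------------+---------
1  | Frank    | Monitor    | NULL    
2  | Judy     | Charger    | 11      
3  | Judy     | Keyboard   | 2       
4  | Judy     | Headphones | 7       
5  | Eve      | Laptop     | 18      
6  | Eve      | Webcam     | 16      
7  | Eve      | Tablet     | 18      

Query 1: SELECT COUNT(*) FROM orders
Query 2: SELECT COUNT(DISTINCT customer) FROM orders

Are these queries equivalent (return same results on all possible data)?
No, not equivalent

Query 1 returns: [(7,)]
Query 2 returns: [(3,)]

Reason: COUNT(*) counts rows, COUNT(DISTINCT customer) counts unique customers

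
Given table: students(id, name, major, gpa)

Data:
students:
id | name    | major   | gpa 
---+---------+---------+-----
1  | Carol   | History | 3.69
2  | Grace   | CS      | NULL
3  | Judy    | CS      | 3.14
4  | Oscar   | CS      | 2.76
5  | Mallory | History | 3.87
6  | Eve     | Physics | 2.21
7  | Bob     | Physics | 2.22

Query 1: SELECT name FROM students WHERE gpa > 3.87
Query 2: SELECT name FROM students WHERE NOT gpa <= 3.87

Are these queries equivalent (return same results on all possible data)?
Yes, equivalent

Both queries return: []

Reason: Both filter gpa > 3.87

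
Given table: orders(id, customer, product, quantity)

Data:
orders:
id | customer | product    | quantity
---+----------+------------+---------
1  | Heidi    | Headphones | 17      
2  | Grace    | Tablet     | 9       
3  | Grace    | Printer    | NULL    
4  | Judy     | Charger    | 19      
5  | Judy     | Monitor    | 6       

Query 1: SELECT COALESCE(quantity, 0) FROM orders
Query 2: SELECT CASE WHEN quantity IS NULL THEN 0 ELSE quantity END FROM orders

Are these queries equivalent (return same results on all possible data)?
Yes, equivalent

Both queries return: [(0,), (6,), (9,), (17,), (19,)]

Reason: COALESCE vs CASE for NULL handling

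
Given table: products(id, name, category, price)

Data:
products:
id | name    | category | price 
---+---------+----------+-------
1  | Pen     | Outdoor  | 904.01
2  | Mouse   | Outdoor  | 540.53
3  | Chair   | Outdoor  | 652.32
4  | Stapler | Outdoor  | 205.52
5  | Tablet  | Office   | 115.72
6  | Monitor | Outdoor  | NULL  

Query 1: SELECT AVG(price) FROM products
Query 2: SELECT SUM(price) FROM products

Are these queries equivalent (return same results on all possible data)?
No, not equivalent

Query 1 returns: [(483.62,)]
Query 2 returns: [(2418.1,)]

Reason: AVG vs SUM give different aggregate values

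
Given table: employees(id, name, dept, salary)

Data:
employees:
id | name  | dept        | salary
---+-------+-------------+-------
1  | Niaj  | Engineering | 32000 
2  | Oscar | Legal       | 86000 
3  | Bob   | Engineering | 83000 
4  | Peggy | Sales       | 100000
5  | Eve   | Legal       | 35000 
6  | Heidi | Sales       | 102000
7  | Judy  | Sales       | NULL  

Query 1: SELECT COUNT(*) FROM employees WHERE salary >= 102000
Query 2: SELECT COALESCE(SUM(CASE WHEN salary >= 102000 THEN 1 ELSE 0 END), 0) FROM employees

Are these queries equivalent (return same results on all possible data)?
Yes, equivalent

Both queries return: [(1,)]

Reason: COUNT with WHERE vs conditional SUM (COALESCE handles empty-table NULL)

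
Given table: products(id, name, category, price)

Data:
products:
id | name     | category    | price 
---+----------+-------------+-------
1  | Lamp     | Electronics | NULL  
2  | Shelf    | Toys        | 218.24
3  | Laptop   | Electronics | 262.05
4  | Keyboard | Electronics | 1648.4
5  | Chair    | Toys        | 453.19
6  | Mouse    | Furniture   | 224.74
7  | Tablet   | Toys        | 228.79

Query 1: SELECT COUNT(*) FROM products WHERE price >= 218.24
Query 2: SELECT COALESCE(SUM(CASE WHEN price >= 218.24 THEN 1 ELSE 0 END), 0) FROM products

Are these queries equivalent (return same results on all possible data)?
Yes, equivalent

Both queries return: [(6,)]

Reason: COUNT with WHERE vs conditional SUM (COALESCE handles empty-table NULL)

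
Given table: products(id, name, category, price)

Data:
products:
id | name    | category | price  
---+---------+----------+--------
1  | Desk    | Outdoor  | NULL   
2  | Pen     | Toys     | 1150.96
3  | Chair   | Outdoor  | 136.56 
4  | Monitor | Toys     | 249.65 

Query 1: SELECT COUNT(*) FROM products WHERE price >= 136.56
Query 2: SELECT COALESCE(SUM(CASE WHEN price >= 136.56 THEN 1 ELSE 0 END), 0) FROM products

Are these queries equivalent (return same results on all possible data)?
Yes, equivalent

Both queries return: [(3,)]

Reason: COUNT with WHERE vs conditional SUM (COALESCE handles empty-table NULL)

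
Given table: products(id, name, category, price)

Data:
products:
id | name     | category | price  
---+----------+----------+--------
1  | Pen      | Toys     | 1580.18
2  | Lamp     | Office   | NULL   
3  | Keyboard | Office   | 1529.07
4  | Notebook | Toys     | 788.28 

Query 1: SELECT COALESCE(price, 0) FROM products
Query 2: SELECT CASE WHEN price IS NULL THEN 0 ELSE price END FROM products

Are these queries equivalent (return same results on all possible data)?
Yes, equivalent

Both queries return: [(0,), (788.28,), (1529.07,), (1580.18,)]

Reason: COALESCE vs CASE for NULL handling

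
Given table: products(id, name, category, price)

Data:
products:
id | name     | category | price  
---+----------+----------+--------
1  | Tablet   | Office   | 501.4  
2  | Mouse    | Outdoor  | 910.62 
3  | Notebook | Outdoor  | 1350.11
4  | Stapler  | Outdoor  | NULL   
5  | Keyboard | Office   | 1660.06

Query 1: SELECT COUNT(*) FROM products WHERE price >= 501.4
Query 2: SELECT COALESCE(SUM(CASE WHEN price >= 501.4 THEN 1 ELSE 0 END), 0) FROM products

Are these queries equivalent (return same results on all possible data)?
Yes, equivalent

Both queries return: [(4,)]

Reason: COUNT with WHERE vs conditional SUM (COALESCE handles empty-table NULL)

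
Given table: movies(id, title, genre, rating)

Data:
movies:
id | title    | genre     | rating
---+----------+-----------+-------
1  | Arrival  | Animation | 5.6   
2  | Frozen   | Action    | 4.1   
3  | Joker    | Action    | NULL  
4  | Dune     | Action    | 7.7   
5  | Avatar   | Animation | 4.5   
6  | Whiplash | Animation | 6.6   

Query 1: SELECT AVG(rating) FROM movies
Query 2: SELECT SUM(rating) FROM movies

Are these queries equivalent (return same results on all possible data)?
No, not equivalent

Query 1 returns: [(5.7,)]
Query 2 returns: [(28.5,)]

Reason: AVG vs SUM give different aggregate values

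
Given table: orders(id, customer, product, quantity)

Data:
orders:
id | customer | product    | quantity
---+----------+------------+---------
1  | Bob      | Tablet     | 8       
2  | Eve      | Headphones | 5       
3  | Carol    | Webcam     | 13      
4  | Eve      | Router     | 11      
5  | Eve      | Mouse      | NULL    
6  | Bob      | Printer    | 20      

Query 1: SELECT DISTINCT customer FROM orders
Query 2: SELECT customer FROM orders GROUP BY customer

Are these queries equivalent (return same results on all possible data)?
Yes, equivalent

Both queries return: [('Bob',), ('Carol',), ('Eve',)]

Reason: Both get unique customers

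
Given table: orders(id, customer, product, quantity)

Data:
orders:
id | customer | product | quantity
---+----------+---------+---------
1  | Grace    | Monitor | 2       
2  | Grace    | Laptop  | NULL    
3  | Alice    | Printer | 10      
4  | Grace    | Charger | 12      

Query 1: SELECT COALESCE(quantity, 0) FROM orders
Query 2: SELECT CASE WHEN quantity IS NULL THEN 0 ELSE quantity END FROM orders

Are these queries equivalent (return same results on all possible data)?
Yes, equivalent

Both queries return: [(0,), (2,), (10,), (12,)]

Reason: COALESCE vs CASE for NULL handling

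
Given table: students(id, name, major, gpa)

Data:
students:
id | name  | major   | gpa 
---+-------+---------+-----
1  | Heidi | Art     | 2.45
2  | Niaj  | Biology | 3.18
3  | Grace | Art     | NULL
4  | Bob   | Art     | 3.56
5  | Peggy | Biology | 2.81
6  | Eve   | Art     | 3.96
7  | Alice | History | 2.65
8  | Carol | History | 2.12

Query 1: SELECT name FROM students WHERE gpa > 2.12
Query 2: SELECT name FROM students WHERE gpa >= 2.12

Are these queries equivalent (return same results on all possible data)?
No, not equivalent

Query 1 returns: [('Heidi',), ('Niaj',), ('Bob',), ('Peggy',), ('Eve',), ('Alice',)]
Query 2 returns: [('Heidi',), ('Niaj',), ('Bob',), ('Peggy',), ('Eve',), ('Alice',), ('Carol',)]

Reason: > vs >= gives different results when gpa = 2.12 exists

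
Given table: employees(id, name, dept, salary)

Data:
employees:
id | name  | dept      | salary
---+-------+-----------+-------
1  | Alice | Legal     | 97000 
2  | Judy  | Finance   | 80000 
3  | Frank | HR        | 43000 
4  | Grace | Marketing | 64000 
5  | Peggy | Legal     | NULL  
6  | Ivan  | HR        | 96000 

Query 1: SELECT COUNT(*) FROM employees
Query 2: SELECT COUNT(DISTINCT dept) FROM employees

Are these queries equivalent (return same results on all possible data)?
No, not equivalent

Query 1 returns: [(6,)]
Query 2 returns: [(4,)]

Reason: COUNT(*) counts rows, COUNT(DISTINCT dept) counts unique depts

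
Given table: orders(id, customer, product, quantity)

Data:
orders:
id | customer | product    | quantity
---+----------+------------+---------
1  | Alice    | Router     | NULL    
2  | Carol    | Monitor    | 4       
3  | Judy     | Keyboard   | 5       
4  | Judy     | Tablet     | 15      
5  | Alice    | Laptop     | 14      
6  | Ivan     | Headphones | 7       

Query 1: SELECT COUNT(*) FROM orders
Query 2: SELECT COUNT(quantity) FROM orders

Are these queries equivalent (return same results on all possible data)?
No, not equivalent

Query 1 returns: [(6,)]
Query 2 returns: [(5,)]

Reason: COUNT(*) includes NULLs, COUNT(column) excludes them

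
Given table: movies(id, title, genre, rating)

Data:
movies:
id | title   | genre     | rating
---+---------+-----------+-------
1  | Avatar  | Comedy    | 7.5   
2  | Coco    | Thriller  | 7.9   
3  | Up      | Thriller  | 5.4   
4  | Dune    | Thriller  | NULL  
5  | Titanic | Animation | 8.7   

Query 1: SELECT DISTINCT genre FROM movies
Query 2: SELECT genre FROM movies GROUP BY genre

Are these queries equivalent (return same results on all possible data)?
Yes, equivalent

Both queries return: [('Animation',), ('Comedy',), ('Thriller',)]

Reason: Both get unique genres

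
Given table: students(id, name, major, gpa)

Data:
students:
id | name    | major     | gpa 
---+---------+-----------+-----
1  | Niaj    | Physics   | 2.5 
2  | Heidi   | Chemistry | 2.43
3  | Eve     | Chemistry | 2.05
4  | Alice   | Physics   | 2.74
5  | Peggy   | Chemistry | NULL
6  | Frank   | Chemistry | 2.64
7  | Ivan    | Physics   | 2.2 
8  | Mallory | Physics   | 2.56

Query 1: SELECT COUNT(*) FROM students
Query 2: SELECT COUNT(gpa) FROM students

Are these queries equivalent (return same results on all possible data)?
No, not equivalent

Query 1 returns: [(8,)]
Query 2 returns: [(7,)]

Reason: COUNT(*) includes NULLs, COUNT(column) excludes them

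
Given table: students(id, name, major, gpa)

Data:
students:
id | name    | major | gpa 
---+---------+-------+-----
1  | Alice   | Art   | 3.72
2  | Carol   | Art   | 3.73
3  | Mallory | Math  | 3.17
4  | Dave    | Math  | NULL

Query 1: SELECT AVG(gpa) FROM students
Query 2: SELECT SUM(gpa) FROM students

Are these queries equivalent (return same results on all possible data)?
No, not equivalent

Query 1 returns: [(3.5400000000000005,)]
Query 2 returns: [(10.620000000000001,)]

Reason: AVG vs SUM give different aggregate values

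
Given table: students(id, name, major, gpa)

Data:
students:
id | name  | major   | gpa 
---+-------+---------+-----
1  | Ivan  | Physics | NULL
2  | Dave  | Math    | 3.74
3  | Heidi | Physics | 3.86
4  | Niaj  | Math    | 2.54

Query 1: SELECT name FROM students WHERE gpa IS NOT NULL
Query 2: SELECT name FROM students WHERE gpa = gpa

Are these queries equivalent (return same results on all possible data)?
Yes, equivalent

Both queries return: [('Dave',), ('Heidi',), ('Niaj',)]

Reason: IS NOT NULL vs self-equality (both exclude NULLs)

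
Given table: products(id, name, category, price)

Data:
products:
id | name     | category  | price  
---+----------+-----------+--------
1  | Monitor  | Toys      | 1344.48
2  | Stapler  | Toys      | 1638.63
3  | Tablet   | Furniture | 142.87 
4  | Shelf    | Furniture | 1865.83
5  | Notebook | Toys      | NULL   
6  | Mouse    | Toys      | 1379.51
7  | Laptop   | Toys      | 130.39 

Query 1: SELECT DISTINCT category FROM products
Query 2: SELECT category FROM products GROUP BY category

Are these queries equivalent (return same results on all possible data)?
Yes, equivalent

Both queries return: [('Furniture',), ('Toys',)]

Reason: Both get unique categorys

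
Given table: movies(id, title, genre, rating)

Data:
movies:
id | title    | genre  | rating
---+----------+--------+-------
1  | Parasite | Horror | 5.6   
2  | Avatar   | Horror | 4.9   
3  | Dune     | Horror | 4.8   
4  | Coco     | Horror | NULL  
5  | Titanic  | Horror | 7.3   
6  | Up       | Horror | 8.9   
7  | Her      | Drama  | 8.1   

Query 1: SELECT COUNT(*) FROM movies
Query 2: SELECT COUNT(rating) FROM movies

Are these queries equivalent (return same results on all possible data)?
No, not equivalent

Query 1 returns: [(7,)]
Query 2 returns: [(6,)]

Reason: COUNT(*) includes NULLs, COUNT(column) excludes them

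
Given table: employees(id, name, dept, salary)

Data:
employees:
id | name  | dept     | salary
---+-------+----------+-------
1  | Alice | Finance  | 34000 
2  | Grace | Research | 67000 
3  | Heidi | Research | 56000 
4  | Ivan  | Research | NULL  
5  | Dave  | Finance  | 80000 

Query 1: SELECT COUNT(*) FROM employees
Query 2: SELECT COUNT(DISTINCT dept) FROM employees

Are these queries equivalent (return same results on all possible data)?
No, not equivalent

Query 1 returns: [(5,)]
Query 2 returns: [(2,)]

Reason: COUNT(*) counts rows, COUNT(DISTINCT dept) counts unique depts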